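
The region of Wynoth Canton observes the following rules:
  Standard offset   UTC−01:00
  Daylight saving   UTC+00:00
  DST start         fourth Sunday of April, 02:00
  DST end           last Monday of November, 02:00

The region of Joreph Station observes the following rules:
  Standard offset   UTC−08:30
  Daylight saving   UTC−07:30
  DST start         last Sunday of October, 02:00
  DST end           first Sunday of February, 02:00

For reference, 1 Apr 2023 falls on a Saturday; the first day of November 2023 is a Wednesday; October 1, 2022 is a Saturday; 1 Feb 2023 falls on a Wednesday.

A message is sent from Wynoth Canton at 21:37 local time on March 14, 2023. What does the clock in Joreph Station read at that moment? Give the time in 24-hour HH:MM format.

14:07

1 April 2023 is a Saturday, so the first Sunday is April 2 and the fourth is April 23.
1 November 2023 is a Wednesday, so Mondays fall on 6, 13, 20, 27; the last is November 27.
March 14, 2023 does not fall between 23 April and 27 November, so daylight saving is not in effect and Wynoth Canton is at UTC−01:00.
21:37 Wynoth Canton + 1h = 22:37 UTC.
1 October 2022 is a Saturday, so Sundays fall on 2, 9, 16, 23, 30; the last is October 30.
1 February 2023 is a Wednesday, so the first Sunday is February 5.
At the standard offset (UTC−08:30), 22:37 UTC − 8h30m = 14:07 Joreph Station standard time.
The standard-time date in Joreph Station, March 14, 2023, is outside the daylight-saving period (30 October 2022 – 5 February 2023), so Joreph Station is on standard time, UTC−08:30.
22:37 UTC − 8h30m = 14:07 Joreph Station.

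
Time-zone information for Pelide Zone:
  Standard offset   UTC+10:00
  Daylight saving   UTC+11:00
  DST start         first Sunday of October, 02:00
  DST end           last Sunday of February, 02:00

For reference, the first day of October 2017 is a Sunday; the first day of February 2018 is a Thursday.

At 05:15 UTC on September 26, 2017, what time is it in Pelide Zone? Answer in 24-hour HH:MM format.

1 October 2017 is a Sunday, so the first Sunday is October 1.
1 February 2018 is a Thursday, so Sundays fall on 4, 11, 18, 25; the last is February 25.
At the standard offset (UTC+10:00), 05:15 UTC + 10h = 15:15 Pelide Zone standard time.
The standard-time date in Pelide Zone, September 26, 2017, is outside the daylight-saving period (1 October 2017 – 25 February 2018), so Pelide Zone is on standard time, UTC+10:00.
05:15 UTC + 10h = 15:15 local.

15:15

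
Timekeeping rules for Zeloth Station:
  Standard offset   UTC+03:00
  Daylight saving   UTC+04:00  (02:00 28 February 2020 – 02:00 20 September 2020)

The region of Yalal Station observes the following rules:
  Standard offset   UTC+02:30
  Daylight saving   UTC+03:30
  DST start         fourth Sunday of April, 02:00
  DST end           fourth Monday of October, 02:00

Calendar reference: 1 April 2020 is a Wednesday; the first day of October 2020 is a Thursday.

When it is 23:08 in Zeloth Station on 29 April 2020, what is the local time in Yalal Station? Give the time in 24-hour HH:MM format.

29 April 2020 falls between 28 February and 20 September, so daylight saving is in effect and Zeloth Station is at UTC+04:00.
23:08 Zeloth Station − 4h = 19:08 UTC.
1 April 2020 is a Wednesday, so the first Sunday is April 5 and the fourth is April 26.
1 October 2020 is a Thursday, so the first Monday is October 5 and the fourth is October 26.
At the standard offset (UTC+02:30), 19:08 UTC + 2h30m = 21:38 Yalal Station standard time.
Daylight saving runs 26 April – 26 October; the standard-time date in Yalal Station, 29 April 2020, is inside that window, so Yalal Station is at UTC+03:30.
19:08 UTC + 3h30m = 22:38 Yalal Station.

22:38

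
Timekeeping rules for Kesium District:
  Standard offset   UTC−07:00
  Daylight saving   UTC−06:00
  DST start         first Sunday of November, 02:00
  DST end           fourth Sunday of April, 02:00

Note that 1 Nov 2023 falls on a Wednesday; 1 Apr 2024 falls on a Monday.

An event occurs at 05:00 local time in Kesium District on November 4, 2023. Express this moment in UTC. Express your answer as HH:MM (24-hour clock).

12:00

1 November 2023 is a Wednesday, so the first Sunday is November 5.
1 April 2024 is a Monday, so the first Sunday is April 7 and the fourth is April 28.
November 4, 2023 is outside the daylight-saving period (5 November 2023 – 28 April 2024), so Kesium District is on standard time, UTC−07:00.
05:00 local + 7h = 12:00 UTC.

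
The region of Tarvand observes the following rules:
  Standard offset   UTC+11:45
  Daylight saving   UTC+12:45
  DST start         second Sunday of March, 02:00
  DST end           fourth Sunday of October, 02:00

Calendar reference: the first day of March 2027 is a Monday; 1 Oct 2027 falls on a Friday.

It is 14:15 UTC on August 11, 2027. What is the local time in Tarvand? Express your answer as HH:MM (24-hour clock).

03:00

1 March 2027 is a Monday, so the first Sunday is March 7 and the second is March 14.
1 October 2027 is a Friday, so the first Sunday is October 3 and the fourth is October 24.
At the standard offset (UTC+11:45), 14:15 UTC + 11h45m = 02:00 Tarvand standard time (rolling into the next day, 12 August 2027).
The standard-time date in Tarvand, August 12, 2027, falls between 14 March and 24 October, so daylight saving is in effect and Tarvand is at UTC+12:45.
14:15 UTC + 12h45m = 03:00 local (rolling into the next day, 12 August 2027).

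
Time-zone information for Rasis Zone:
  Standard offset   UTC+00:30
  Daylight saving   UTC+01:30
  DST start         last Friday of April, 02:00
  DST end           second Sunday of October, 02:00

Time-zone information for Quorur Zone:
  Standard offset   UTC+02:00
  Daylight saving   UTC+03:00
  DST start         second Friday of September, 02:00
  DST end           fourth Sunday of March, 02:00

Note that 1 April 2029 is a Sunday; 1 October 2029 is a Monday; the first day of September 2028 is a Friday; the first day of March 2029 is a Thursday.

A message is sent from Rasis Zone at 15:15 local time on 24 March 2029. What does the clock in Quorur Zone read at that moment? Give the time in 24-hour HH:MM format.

17:45

1 April 2029 is a Sunday, so Fridays fall on 6, 13, 20, 27; the last is April 27.
1 October 2029 is a Monday, so the first Sunday is October 7 and the second is October 14.
Daylight saving runs 27 April – 14 October; 24 March 2029 is outside that window, so Rasis Zone is on standard time at UTC+00:30.
15:15 Rasis Zone − 0h30m = 14:45 UTC.
1 September 2028 is a Friday, so the first Friday is September 1 and the second is September 8.
1 March 2029 is a Thursday, so the first Sunday is March 4 and the fourth is March 25.
At the standard offset (UTC+02:00), 14:45 UTC + 2h = 16:45 Quorur Zone standard time.
The standard-time date in Quorur Zone, 24 March 2029, lies within the daylight-saving period (8 September 2028 – 25 March 2029), so Quorur Zone is on daylight time, UTC+03:00.
14:45 UTC + 3h = 17:45 Quorur Zone.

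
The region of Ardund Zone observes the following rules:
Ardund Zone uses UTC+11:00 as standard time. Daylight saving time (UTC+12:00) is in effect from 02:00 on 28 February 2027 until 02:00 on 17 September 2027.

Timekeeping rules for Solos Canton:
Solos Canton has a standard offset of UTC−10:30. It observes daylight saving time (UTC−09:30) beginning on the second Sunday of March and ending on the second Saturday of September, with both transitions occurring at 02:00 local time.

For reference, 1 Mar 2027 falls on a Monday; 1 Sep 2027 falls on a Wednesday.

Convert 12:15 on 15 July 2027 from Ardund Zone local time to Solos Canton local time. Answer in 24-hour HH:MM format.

14:45

15 July 2027 falls between 28 February and 17 September, so daylight saving is in effect and Ardund Zone is at UTC+12:00.
12:15 Ardund Zone − 12h = 00:15 UTC.
1 March 2027 is a Monday, so the first Sunday is March 7 and the second is March 14.
1 September 2027 is a Wednesday, so the first Saturday is September 4 and the second is September 11.
At the standard offset (UTC−10:30), 00:15 UTC − 10h30m = 13:45 Solos Canton standard time (rolling into the previous day, 14 July 2027).
The standard-time date in Solos Canton, 14 July 2027, lies within the daylight-saving period (14 March – 11 September), so Solos Canton is on daylight time, UTC−09:30.
00:15 UTC − 9h30m = 14:45 Solos Canton (rolling into the previous day, 14 July 2027).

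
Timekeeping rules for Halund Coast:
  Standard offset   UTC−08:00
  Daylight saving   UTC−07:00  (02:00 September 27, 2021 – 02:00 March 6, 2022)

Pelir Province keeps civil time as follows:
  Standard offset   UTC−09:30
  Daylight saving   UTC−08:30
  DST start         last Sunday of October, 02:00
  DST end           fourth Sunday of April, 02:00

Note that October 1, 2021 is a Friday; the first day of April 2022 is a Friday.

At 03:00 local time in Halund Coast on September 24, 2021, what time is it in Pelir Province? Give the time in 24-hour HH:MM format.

01:30

Daylight saving runs 27 September 2021 – 6 March 2022; September 24, 2021 is outside that window, so Halund Coast is on standard time at UTC−08:00.
03:00 Halund Coast + 8h = 11:00 UTC.
1 October 2021 is a Friday, so Sundays fall on 3, 10, 17, 24, 31; the last is October 31.
1 April 2022 is a Friday, so the first Sunday is April 3 and the fourth is April 24.
At the standard offset (UTC−09:30), 11:00 UTC − 9h30m = 01:30 Pelir Province standard time.
The standard-time date in Pelir Province, September 24, 2021, is outside the daylight-saving period (31 October 2021 – 24 April 2022), so Pelir Province is on standard time, UTC−09:30.
11:00 UTC − 9h30m = 01:30 Pelir Province.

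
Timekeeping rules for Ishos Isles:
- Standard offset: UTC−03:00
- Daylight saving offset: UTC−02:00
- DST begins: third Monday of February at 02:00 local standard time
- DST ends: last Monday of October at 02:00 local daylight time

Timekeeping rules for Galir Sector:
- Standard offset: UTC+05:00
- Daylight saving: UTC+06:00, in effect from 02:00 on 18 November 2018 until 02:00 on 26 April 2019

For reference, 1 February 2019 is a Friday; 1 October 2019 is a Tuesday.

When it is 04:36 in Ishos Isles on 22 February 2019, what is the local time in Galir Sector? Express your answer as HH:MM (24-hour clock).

1 February 2019 is a Friday, so the first Monday is February 4 and the third is February 18.
1 October 2019 is a Tuesday, so Mondays fall on 7, 14, 21, 28; the last is October 28.
22 February 2019 falls between 18 February and 28 October, so daylight saving is in effect and Ishos Isles is at UTC−02:00.
04:36 Ishos Isles + 2h = 06:36 UTC.
At the standard offset (UTC+05:00), 06:36 UTC + 5h = 11:36 Galir Sector standard time.
The standard-time date in Galir Sector, 22 February 2019, falls between 18 November 2018 and 26 April 2019, so daylight saving is in effect and Galir Sector is at UTC+06:00.
06:36 UTC + 6h = 12:36 Galir Sector.

12:36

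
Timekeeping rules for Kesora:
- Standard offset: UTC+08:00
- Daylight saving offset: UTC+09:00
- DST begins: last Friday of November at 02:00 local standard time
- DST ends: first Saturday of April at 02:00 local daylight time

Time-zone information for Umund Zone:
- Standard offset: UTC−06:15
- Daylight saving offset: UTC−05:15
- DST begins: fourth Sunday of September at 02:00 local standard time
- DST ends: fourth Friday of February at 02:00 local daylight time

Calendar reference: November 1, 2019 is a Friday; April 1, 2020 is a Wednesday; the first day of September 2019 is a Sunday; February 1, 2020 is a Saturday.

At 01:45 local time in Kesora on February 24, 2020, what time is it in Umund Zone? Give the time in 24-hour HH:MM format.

11:30

1 November 2019 is a Friday, so Fridays fall on 1, 8, 15, 22, 29; the last is November 29.
1 April 2020 is a Wednesday, so the first Saturday is April 4.
February 24, 2020 falls between 29 November 2019 and 4 April 2020, so daylight saving is in effect and Kesora is at UTC+09:00.
01:45 Kesora − 9h = 16:45 UTC (rolling into the previous day, 23 February 2020).
1 September 2019 is a Sunday, so the first Sunday is September 1 and the fourth is September 22.
1 February 2020 is a Saturday, so the first Friday is February 7 and the fourth is February 28.
At the standard offset (UTC−06:15), 16:45 UTC − 6h15m = 10:30 Umund Zone standard time.
The standard-time date in Umund Zone, February 23, 2020, falls between 22 September 2019 and 28 February 2020, so daylight saving is in effect and Umund Zone is at UTC−05:15.
16:45 UTC − 5h15m = 11:30 Umund Zone.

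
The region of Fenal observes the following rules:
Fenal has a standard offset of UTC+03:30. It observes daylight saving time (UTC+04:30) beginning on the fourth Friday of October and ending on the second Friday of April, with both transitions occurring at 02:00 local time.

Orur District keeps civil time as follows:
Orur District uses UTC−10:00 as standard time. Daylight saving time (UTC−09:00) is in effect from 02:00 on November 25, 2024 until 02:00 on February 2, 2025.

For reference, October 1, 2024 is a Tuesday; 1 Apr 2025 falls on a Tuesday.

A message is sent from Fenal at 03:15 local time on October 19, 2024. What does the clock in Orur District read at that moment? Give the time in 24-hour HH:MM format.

1 October 2024 is a Tuesday, so the first Friday is October 4 and the fourth is October 25.
1 April 2025 is a Tuesday, so the first Friday is April 4 and the second is April 11.
Daylight saving runs 25 October 2024 – 11 April 2025; October 19, 2024 is outside that window, so Fenal is on standard time at UTC+03:30.
03:15 Fenal − 3h30m = 23:45 UTC (rolling into the previous day, 18 October 2024).
At the standard offset (UTC−10:00), 23:45 UTC − 10h = 13:45 Orur District standard time.
Daylight saving runs 25 November 2024 – 2 February 2025; the standard-time date in Orur District, October 18, 2024, is outside that window, so Orur District is on standard time at UTC−10:00.
23:45 UTC − 10h = 13:45 Orur District.

13:45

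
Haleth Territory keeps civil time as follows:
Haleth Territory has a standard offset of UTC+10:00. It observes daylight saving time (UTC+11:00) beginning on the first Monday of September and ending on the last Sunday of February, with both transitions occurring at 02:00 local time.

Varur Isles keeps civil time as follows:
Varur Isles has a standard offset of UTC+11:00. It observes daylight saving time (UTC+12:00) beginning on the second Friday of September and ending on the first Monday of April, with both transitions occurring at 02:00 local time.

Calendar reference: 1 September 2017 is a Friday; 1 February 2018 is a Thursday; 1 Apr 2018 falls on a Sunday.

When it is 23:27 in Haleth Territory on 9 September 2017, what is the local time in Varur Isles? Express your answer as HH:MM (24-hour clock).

1 September 2017 is a Friday, so the first Monday is September 4.
1 February 2018 is a Thursday, so Sundays fall on 4, 11, 18, 25; the last is February 25.
9 September 2017 falls between 4 September 2017 and 25 February 2018, so daylight saving is in effect and Haleth Territory is at UTC+11:00.
23:27 Haleth Territory − 11h = 12:27 UTC.
1 September 2017 is a Friday, so the first Friday is September 1 and the second is September 8.
1 April 2018 is a Sunday, so the first Monday is April 2.
At the standard offset (UTC+11:00), 12:27 UTC + 11h = 23:27 Varur Isles standard time.
The standard-time date in Varur Isles, 9 September 2017, lies within the daylight-saving period (8 September 2017 – 2 April 2018), so Varur Isles is on daylight time, UTC+12:00.
12:27 UTC + 12h = 00:27 Varur Isles (rolling into the next day, 10 September 2017).

00:27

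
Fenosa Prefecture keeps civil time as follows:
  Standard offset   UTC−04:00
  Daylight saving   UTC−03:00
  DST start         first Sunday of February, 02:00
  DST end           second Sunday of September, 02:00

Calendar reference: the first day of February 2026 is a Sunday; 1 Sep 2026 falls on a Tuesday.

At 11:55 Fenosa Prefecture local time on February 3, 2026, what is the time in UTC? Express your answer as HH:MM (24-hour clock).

14:55

1 February 2026 is a Sunday, so the first Sunday is February 1.
1 September 2026 is a Tuesday, so the first Sunday is September 6 and the second is September 13.
February 3, 2026 falls between 1 February and 13 September, so daylight saving is in effect and Fenosa Prefecture is at UTC−03:00.
11:55 local + 3h = 14:55 UTC.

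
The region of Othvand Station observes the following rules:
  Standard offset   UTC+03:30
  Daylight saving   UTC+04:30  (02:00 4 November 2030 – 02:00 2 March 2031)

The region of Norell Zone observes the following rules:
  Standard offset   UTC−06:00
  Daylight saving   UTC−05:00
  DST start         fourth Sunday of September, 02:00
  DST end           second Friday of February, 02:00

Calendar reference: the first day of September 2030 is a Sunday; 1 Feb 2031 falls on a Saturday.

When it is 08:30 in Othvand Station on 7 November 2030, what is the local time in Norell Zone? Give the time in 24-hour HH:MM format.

Daylight saving runs 4 November 2030 – 2 March 2031; 7 November 2030 is inside that window, so Othvand Station is at UTC+04:30.
08:30 Othvand Station − 4h30m = 04:00 UTC.
1 September 2030 is a Sunday, so the first Sunday is September 1 and the fourth is September 22.
1 February 2031 is a Saturday, so the first Friday is February 7 and the second is February 14.
At the standard offset (UTC−06:00), 04:00 UTC − 6h = 22:00 Norell Zone standard time (rolling into the previous day, 6 November 2030).
The standard-time date in Norell Zone, 6 November 2030, lies within the daylight-saving period (22 September 2030 – 14 February 2031), so Norell Zone is on daylight time, UTC−05:00.
04:00 UTC − 5h = 23:00 Norell Zone (rolling into the previous day, 6 November 2030).

23:00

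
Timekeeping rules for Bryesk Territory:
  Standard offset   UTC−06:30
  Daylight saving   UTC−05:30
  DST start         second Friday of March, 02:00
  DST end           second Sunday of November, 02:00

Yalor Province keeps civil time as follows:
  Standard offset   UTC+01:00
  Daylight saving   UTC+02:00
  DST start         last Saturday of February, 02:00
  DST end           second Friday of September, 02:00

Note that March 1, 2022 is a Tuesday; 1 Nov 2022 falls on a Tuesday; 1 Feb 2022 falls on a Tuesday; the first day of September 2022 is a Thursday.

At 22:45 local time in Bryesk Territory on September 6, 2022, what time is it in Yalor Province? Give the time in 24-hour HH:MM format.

1 March 2022 is a Tuesday, so the first Friday is March 4 and the second is March 11.
1 November 2022 is a Tuesday, so the first Sunday is November 6 and the second is November 13.
September 6, 2022 lies within the daylight-saving period (11 March – 13 November), so Bryesk Territory is on daylight time, UTC−05:30.
22:45 Bryesk Territory + 5h30m = 04:15 UTC (rolling into the next day, 7 September 2022).
1 February 2022 is a Tuesday, so Saturdays fall on 5, 12, 19, 26; the last is February 26.
1 September 2022 is a Thursday, so the first Friday is September 2 and the second is September 9.
At the standard offset (UTC+01:00), 04:15 UTC + 1h = 05:15 Yalor Province standard time.
The standard-time date in Yalor Province, September 7, 2022, falls between 26 February and 9 September, so daylight saving is in effect and Yalor Province is at UTC+02:00.
04:15 UTC + 2h = 06:15 Yalor Province.

06:15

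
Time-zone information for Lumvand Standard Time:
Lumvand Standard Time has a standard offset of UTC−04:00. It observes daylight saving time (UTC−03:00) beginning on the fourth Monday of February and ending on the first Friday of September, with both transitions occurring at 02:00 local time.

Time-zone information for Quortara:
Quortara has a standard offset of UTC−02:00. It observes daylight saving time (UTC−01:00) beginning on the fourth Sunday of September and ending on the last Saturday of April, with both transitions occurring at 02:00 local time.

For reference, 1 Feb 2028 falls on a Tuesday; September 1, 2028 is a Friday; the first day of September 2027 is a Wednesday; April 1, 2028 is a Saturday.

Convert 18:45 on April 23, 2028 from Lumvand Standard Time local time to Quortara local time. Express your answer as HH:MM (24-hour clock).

1 February 2028 is a Tuesday, so the first Monday is February 7 and the fourth is February 28.
1 September 2028 is a Friday, so the first Friday is September 1.
Daylight saving runs 28 February – 1 September; April 23, 2028 is inside that window, so Lumvand Standard Time is at UTC−03:00.
18:45 Lumvand Standard Time + 3h = 21:45 UTC.
1 September 2027 is a Wednesday, so the first Sunday is September 5 and the fourth is September 26.
1 April 2028 is a Saturday, so Saturdays fall on 1, 8, 15, 22, 29; the last is April 29.
At the standard offset (UTC−02:00), 21:45 UTC − 2h = 19:45 Quortara standard time.
The standard-time date in Quortara, April 23, 2028, lies within the daylight-saving period (26 September 2027 – 29 April 2028), so Quortara is on daylight time, UTC−01:00.
21:45 UTC − 1h = 20:45 Quortara.

20:45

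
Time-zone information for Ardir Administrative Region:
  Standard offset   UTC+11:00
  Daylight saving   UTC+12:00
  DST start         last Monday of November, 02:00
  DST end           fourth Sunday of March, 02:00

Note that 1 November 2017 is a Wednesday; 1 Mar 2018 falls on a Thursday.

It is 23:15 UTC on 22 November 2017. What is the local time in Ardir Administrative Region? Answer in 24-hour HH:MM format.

1 November 2017 is a Wednesday, so Mondays fall on 6, 13, 20, 27; the last is November 27.
1 March 2018 is a Thursday, so the first Sunday is March 4 and the fourth is March 25.
At the standard offset (UTC+11:00), 23:15 UTC + 11h = 10:15 Ardir Administrative Region standard time (rolling into the next day, 23 November 2017).
Daylight saving runs 27 November 2017 – 25 March 2018; the standard-time date in Ardir Administrative Region, 23 November 2017, is outside that window, so Ardir Administrative Region is on standard time at UTC+11:00.
23:15 UTC + 11h = 10:15 local (rolling into the next day, 23 November 2017).

10:15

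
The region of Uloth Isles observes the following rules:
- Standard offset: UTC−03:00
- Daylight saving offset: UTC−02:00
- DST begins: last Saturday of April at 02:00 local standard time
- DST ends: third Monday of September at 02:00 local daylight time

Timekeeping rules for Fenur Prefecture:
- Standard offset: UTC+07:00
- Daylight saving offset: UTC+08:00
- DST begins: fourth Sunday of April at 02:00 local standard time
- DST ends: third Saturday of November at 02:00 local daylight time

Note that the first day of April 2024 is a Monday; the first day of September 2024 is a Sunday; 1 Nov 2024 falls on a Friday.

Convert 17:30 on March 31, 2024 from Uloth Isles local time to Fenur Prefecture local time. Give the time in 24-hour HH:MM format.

03:30

1 April 2024 is a Monday, so Saturdays fall on 6, 13, 20, 27; the last is April 27.
1 September 2024 is a Sunday, so the first Monday is September 2 and the third is September 16.
Daylight saving runs 27 April – 16 September; March 31, 2024 is outside that window, so Uloth Isles is on standard time at UTC−03:00.
17:30 Uloth Isles + 3h = 20:30 UTC.
1 April 2024 is a Monday, so the first Sunday is April 7 and the fourth is April 28.
1 November 2024 is a Friday, so the first Saturday is November 2 and the third is November 16.
At the standard offset (UTC+07:00), 20:30 UTC + 7h = 03:30 Fenur Prefecture standard time (rolling into the next day, 1 April 2024).
The standard-time date in Fenur Prefecture, April 1, 2024, is outside the daylight-saving period (28 April – 16 November), so Fenur Prefecture is on standard time, UTC+07:00.
20:30 UTC + 7h = 03:30 Fenur Prefecture (rolling into the next day, 1 April 2024).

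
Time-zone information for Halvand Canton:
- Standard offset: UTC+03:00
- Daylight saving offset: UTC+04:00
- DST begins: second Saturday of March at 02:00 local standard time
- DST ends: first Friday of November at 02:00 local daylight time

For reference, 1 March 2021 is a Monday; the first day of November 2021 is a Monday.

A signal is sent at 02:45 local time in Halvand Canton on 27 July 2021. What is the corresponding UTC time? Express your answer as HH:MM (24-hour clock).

22:45

1 March 2021 is a Monday, so the first Saturday is March 6 and the second is March 13.
1 November 2021 is a Monday, so the first Friday is November 5.
Daylight saving runs 13 March – 5 November; 27 July 2021 is inside that window, so Halvand Canton is at UTC+04:00.
02:45 local − 4h = 22:45 UTC (rolling into the previous day, 26 July 2021).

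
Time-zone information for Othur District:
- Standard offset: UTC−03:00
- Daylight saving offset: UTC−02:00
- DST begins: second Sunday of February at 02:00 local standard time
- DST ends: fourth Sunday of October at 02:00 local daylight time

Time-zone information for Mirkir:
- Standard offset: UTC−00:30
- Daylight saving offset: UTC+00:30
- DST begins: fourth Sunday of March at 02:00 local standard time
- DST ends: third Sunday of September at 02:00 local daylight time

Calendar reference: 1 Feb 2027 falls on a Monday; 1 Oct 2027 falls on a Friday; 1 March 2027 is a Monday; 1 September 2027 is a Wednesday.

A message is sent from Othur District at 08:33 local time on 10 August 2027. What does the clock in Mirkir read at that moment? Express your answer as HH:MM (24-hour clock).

11:03

1 February 2027 is a Monday, so the first Sunday is February 7 and the second is February 14.
1 October 2027 is a Friday, so the first Sunday is October 3 and the fourth is October 24.
10 August 2027 falls between 14 February and 24 October, so daylight saving is in effect and Othur District is at UTC−02:00.
08:33 Othur District + 2h = 10:33 UTC.
1 March 2027 is a Monday, so the first Sunday is March 7 and the fourth is March 28.
1 September 2027 is a Wednesday, so the first Sunday is September 5 and the third is September 19.
At the standard offset (UTC−00:30), 10:33 UTC − 0h30m = 10:03 Mirkir standard time.
The standard-time date in Mirkir, 10 August 2027, lies within the daylight-saving period (28 March – 19 September), so Mirkir is on daylight time, UTC+00:30.
10:33 UTC + 0h30m = 11:03 Mirkir.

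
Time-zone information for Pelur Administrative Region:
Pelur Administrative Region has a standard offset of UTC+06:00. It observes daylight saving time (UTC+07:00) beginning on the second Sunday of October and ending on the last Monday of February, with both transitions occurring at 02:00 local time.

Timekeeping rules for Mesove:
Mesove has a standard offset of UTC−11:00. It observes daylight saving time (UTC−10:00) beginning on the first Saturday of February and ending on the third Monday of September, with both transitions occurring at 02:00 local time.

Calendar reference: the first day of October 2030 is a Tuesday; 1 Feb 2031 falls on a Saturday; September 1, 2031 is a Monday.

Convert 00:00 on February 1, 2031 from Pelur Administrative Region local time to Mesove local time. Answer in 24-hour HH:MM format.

1 October 2030 is a Tuesday, so the first Sunday is October 6 and the second is October 13.
1 February 2031 is a Saturday, so Mondays fall on 3, 10, 17, 24; the last is February 24.
February 1, 2031 lies within the daylight-saving period (13 October 2030 – 24 February 2031), so Pelur Administrative Region is on daylight time, UTC+07:00.
00:00 Pelur Administrative Region − 7h = 17:00 UTC (rolling into the previous day, 31 January 2031).
1 February 2031 is a Saturday, so the first Saturday is February 1.
1 September 2031 is a Monday, so the first Monday is September 1 and the third is September 15.
At the standard offset (UTC−11:00), 17:00 UTC − 11h = 06:00 Mesove standard time.
Daylight saving runs 1 February – 15 September; the standard-time date in Mesove, January 31, 2031, is outside that window, so Mesove is on standard time at UTC−11:00.
17:00 UTC − 11h = 06:00 Mesove.

06:00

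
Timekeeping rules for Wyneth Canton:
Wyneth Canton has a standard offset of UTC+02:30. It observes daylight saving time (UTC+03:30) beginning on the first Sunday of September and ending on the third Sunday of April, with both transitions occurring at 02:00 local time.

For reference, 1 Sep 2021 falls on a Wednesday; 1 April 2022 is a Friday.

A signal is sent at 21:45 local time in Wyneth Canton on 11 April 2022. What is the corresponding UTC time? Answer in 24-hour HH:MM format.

18:15

1 September 2021 is a Wednesday, so the first Sunday is September 5.
1 April 2022 is a Friday, so the first Sunday is April 3 and the third is April 17.
11 April 2022 falls between 5 September 2021 and 17 April 2022, so daylight saving is in effect and Wyneth Canton is at UTC+03:30.
21:45 local − 3h30m = 18:15 UTC.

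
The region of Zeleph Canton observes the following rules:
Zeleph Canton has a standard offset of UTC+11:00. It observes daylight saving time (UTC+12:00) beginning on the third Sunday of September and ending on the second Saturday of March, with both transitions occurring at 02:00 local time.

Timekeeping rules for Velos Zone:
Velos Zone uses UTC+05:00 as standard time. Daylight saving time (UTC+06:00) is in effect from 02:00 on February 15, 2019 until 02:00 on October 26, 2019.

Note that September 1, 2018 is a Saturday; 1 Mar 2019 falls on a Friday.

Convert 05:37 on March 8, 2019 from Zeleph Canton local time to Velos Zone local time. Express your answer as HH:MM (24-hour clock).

23:37

1 September 2018 is a Saturday, so the first Sunday is September 2 and the third is September 16.
1 March 2019 is a Friday, so the first Saturday is March 2 and the second is March 9.
Daylight saving runs 16 September 2018 – 9 March 2019; March 8, 2019 is inside that window, so Zeleph Canton is at UTC+12:00.
05:37 Zeleph Canton − 12h = 17:37 UTC (rolling into the previous day, 7 March 2019).
At the standard offset (UTC+05:00), 17:37 UTC + 5h = 22:37 Velos Zone standard time.
The standard-time date in Velos Zone, March 7, 2019, falls between 15 February and 26 October, so daylight saving is in effect and Velos Zone is at UTC+06:00.
17:37 UTC + 6h = 23:37 Velos Zone.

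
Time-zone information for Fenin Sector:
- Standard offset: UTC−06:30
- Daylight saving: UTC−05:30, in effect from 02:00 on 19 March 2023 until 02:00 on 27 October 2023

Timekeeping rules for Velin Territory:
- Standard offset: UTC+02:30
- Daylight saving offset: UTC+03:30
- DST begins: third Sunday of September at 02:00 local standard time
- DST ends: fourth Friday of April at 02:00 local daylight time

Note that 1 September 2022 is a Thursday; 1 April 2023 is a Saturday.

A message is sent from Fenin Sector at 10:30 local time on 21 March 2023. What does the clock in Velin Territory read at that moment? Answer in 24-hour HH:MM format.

21 March 2023 falls between 19 March and 27 October, so daylight saving is in effect and Fenin Sector is at UTC−05:30.
10:30 Fenin Sector + 5h30m = 16:00 UTC.
1 September 2022 is a Thursday, so the first Sunday is September 4 and the third is September 18.
1 April 2023 is a Saturday, so the first Friday is April 7 and the fourth is April 28.
At the standard offset (UTC+02:30), 16:00 UTC + 2h30m = 18:30 Velin Territory standard time.
Daylight saving runs 18 September 2022 – 28 April 2023; the standard-time date in Velin Territory, 21 March 2023, is inside that window, so Velin Territory is at UTC+03:30.
16:00 UTC + 3h30m = 19:30 Velin Territory.

19:30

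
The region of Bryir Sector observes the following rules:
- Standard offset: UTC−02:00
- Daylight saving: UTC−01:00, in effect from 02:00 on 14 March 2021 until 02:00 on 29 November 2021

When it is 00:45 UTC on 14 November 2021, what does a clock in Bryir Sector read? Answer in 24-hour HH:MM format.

23:45

At the standard offset (UTC−02:00), 00:45 UTC − 2h = 22:45 Bryir Sector standard time (rolling into the previous day, 13 November 2021).
The standard-time date in Bryir Sector, 13 November 2021, lies within the daylight-saving period (14 March – 29 November), so Bryir Sector is on daylight time, UTC−01:00.
00:45 UTC − 1h = 23:45 local (rolling into the previous day, 13 November 2021).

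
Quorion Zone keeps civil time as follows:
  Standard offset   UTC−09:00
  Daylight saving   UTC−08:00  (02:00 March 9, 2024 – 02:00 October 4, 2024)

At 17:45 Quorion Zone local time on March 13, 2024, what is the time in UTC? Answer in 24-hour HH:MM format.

Daylight saving runs 9 March – 4 October; March 13, 2024 is inside that window, so Quorion Zone is at UTC−08:00.
17:45 local + 8h = 01:45 UTC (rolling into the next day, 14 March 2024).

01:45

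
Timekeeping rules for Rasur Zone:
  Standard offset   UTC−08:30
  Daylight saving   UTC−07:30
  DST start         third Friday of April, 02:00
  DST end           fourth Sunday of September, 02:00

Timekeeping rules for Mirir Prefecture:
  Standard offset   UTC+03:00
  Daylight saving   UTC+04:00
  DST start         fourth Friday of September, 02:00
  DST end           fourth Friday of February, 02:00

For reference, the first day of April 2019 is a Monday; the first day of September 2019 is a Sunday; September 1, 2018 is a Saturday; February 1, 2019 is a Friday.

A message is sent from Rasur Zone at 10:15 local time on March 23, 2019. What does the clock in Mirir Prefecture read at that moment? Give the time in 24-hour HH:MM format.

21:45

1 April 2019 is a Monday, so the first Friday is April 5 and the third is April 19.
1 September 2019 is a Sunday, so the first Sunday is September 1 and the fourth is September 22.
March 23, 2019 is outside the daylight-saving period (19 April – 22 September), so Rasur Zone is on standard time, UTC−08:30.
10:15 Rasur Zone + 8h30m = 18:45 UTC.
1 September 2018 is a Saturday, so the first Friday is September 7 and the fourth is September 28.
1 February 2019 is a Friday, so the first Friday is February 1 and the fourth is February 22.
At the standard offset (UTC+03:00), 18:45 UTC + 3h = 21:45 Mirir Prefecture standard time.
Daylight saving runs 28 September 2018 – 22 February 2019; the standard-time date in Mirir Prefecture, March 23, 2019, is outside that window, so Mirir Prefecture is on standard time at UTC+03:00.
18:45 UTC + 3h = 21:45 Mirir Prefecture.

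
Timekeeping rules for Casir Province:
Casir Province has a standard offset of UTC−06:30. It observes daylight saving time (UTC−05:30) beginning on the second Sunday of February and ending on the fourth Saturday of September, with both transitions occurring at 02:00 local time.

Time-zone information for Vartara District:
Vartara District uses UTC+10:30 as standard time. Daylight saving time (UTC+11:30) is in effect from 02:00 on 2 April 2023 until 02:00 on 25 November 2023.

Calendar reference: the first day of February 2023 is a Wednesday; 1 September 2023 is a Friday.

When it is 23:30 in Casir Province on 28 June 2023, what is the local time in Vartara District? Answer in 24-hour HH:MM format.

1 February 2023 is a Wednesday, so the first Sunday is February 5 and the second is February 12.
1 September 2023 is a Friday, so the first Saturday is September 2 and the fourth is September 23.
28 June 2023 falls between 12 February and 23 September, so daylight saving is in effect and Casir Province is at UTC−05:30.
23:30 Casir Province + 5h30m = 05:00 UTC (rolling into the next day, 29 June 2023).
At the standard offset (UTC+10:30), 05:00 UTC + 10h30m = 15:30 Vartara District standard time.
The standard-time date in Vartara District, 29 June 2023, falls between 2 April and 25 November, so daylight saving is in effect and Vartara District is at UTC+11:30.
05:00 UTC + 11h30m = 16:30 Vartara District.

16:30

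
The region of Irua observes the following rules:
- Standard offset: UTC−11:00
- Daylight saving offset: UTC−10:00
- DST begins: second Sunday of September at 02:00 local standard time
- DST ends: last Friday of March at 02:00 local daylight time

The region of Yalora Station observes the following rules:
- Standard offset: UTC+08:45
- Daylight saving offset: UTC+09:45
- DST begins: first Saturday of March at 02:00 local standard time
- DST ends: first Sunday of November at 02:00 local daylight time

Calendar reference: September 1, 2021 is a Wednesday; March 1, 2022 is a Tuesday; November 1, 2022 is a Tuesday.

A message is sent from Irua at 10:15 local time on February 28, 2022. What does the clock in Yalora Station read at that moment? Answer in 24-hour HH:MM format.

1 September 2021 is a Wednesday, so the first Sunday is September 5 and the second is September 12.
1 March 2022 is a Tuesday, so Fridays fall on 4, 11, 18, 25; the last is March 25.
February 28, 2022 lies within the daylight-saving period (12 September 2021 – 25 March 2022), so Irua is on daylight time, UTC−10:00.
10:15 Irua + 10h = 20:15 UTC.
1 March 2022 is a Tuesday, so the first Saturday is March 5.
1 November 2022 is a Tuesday, so the first Sunday is November 6.
At the standard offset (UTC+08:45), 20:15 UTC + 8h45m = 05:00 Yalora Station standard time (rolling into the next day, 1 March 2022).
Daylight saving runs 5 March – 6 November; the standard-time date in Yalora Station, March 1, 2022, is outside that window, so Yalora Station is on standard time at UTC+08:45.
20:15 UTC + 8h45m = 05:00 Yalora Station (rolling into the next day, 1 March 2022).

05:00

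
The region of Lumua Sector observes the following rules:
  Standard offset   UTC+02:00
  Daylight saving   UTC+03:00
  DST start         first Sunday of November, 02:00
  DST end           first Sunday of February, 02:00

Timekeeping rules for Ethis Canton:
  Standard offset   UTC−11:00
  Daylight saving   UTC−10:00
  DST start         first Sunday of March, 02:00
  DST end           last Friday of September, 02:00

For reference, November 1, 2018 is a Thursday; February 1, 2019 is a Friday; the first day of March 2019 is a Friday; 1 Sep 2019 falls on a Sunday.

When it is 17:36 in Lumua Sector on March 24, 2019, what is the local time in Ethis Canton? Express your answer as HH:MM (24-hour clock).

05:36

1 November 2018 is a Thursday, so the first Sunday is November 4.
1 February 2019 is a Friday, so the first Sunday is February 3.
March 24, 2019 is outside the daylight-saving period (4 November 2018 – 3 February 2019), so Lumua Sector is on standard time, UTC+02:00.
17:36 Lumua Sector − 2h = 15:36 UTC.
1 March 2019 is a Friday, so the first Sunday is March 3.
1 September 2019 is a Sunday, so Fridays fall on 6, 13, 20, 27; the last is September 27.
At the standard offset (UTC−11:00), 15:36 UTC − 11h = 04:36 Ethis Canton standard time.
Daylight saving runs 3 March – 27 September; the standard-time date in Ethis Canton, March 24, 2019, is inside that window, so Ethis Canton is at UTC−10:00.
15:36 UTC − 10h = 05:36 Ethis Canton.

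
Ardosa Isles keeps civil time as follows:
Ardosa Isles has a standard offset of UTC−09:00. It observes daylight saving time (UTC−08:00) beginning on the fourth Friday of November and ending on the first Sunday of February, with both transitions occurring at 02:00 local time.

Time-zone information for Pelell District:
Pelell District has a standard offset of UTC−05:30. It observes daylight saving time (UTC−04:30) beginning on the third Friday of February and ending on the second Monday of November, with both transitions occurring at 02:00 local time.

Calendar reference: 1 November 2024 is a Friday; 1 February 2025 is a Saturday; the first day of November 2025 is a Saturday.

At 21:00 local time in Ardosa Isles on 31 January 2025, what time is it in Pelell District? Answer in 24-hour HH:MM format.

23:30

1 November 2024 is a Friday, so the first Friday is November 1 and the fourth is November 22.
1 February 2025 is a Saturday, so the first Sunday is February 2.
31 January 2025 lies within the daylight-saving period (22 November 2024 – 2 February 2025), so Ardosa Isles is on daylight time, UTC−08:00.
21:00 Ardosa Isles + 8h = 05:00 UTC (rolling into the next day, 1 February 2025).
1 February 2025 is a Saturday, so the first Friday is February 7 and the third is February 21.
1 November 2025 is a Saturday, so the first Monday is November 3 and the second is November 10.
At the standard offset (UTC−05:30), 05:00 UTC − 5h30m = 23:30 Pelell District standard time (rolling into the previous day, 31 January 2025).
Daylight saving runs 21 February – 10 November; the standard-time date in Pelell District, 31 January 2025, is outside that window, so Pelell District is on standard time at UTC−05:30.
05:00 UTC − 5h30m = 23:30 Pelell District (rolling into the previous day, 31 January 2025).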